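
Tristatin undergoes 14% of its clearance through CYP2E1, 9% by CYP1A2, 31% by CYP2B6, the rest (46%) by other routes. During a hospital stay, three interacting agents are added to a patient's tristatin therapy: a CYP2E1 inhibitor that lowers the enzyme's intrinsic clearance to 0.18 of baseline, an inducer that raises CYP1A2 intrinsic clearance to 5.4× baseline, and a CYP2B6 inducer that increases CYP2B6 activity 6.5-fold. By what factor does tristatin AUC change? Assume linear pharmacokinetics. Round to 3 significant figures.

0.335

The CYP2E1 pathway (14% of clearance) falls to 0.18× activity: 0.14 × 0.18 = 0.0252.
The CYP1A2 pathway (9% of clearance) is boosted to 5.4× activity: 0.09 × 5.4 = 0.486.
The CYP2B6 pathway (31% of clearance) increases to 6.5× activity: 0.31 × 6.5 = 2.015.
Non-CYP routes (46%) are unchanged.
New clearance relative to baseline: 0.0252 + 0.486 + 2.015 + 0.46 = 2.9862.
Because AUC varies inversely with clearance, the combined effect is 1 / 2.9862 = 0.335.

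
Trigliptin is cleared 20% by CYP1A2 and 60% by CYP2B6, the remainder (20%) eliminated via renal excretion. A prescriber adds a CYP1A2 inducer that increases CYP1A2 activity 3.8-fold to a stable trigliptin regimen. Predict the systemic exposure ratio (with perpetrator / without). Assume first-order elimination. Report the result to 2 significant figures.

The CYP1A2 pathway (20% of clearance) rises to 3.8× activity: 0.2 × 3.8 = 0.76.
CYP2B6 (60%) and the residual 20% are unaffected.
Relative clearance = 0.76 + 0.6 + 0.2 = 1.56.
Systemic exposure ratio = CL_old/CL_new = 1 / 1.56 = 0.64.

0.64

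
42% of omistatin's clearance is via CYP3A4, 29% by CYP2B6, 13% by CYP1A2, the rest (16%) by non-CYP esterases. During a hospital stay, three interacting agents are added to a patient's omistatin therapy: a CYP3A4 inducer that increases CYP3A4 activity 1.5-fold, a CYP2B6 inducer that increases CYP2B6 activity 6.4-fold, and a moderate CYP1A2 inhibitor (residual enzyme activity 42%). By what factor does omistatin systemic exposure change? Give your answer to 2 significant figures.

The CYP3A4 pathway (42% of clearance) is boosted to 1.5× activity: 0.42 × 1.5 = 0.63.
The CYP2B6 pathway (29% of clearance) increases to 6.4× activity: 0.29 × 6.4 = 1.856.
The CYP1A2 pathway (13% of clearance) is reduced to 0.42× activity: 0.13 × 0.42 = 0.0546.
Non-CYP routes (16%) are unchanged.
New clearance relative to baseline: 0.63 + 1.856 + 0.0546 + 0.16 = 2.7006.
Systemic exposure ∝ 1/CL: fold-change = 1 / 2.7006 = 0.37.

0.37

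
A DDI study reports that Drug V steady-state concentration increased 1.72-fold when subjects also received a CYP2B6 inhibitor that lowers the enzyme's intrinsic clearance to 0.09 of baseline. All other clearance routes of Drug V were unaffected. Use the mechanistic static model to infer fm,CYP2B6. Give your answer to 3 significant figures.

Call the CYP2B6 fraction fm. After the interaction, CL_new/CL_old = fm × 0.09 + (1 − fm).
Steady-state concentration ratio = 1 / (new CL fraction), so new CL fraction = 1 / 1.72 = 0.5814.
fm × 0.09 + 1 − fm = 0.5814  ⇒  fm × (0.09 − 1) = −0.4186  ⇒  fm = 0.460.

0.460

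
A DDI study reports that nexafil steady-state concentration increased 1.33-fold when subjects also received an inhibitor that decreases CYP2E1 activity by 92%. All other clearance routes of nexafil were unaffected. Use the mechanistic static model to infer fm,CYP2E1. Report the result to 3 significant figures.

0.270

Let fm be the CYP2E1 fraction. New clearance relative to baseline = fm × 0.08 + (1 − fm).
Steady-state concentration ratio = 1 / (new CL fraction), so new CL fraction = 1 / 1.33 = 0.7519.
fm × 0.08 + 1 − fm = 0.7519  ⇒  fm × (0.08 − 1) = −0.2481  ⇒  fm = 0.270.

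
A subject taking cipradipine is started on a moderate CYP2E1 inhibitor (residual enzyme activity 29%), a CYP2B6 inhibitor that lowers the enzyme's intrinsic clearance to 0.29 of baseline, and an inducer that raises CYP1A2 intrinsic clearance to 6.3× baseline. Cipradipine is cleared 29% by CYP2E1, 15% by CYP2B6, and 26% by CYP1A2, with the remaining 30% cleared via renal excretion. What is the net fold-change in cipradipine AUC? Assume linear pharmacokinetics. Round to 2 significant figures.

0.48

CYP2E1: 0.29 × 0.29 = 0.0841
CYP2B6: 0.15 × 0.29 = 0.0435
CYP1A2: 0.26 × 6.3 = 1.638
Other: 0.3 (unchanged)
Relative clearance = 0.0841 + 0.0435 + 1.638 + 0.3 = 2.0656.
AUC ∝ 1/CL: fold-change = 1 / 2.0656 = 0.48.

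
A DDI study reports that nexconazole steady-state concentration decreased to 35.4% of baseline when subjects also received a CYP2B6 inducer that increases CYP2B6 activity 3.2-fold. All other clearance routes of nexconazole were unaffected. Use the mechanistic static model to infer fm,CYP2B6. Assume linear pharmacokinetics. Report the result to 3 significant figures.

0.829

Call the CYP2B6 fraction fm. After the interaction, CL_new/CL_old = fm × 3.2 + (1 − fm).
Steady-state concentration ratio = 1 / (new CL fraction), so new CL fraction = 1 / 0.354 = 2.825.
fm × 3.2 + 1 − fm = 2.825  ⇒  fm × (3.2 − 1) = 1.825  ⇒  fm = 0.829.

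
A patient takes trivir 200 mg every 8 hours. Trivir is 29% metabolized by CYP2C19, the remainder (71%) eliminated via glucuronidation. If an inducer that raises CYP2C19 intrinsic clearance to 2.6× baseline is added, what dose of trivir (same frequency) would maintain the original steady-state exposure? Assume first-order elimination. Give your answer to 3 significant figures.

The CYP2C19 pathway (29% of clearance) rises to 2.6× activity: 0.29 × 2.6 = 0.754.
The remaining 71% of clearance is unaffected.
CL_new/CL_old = 0.754 + 0.71 = 1.464.
Css,avg = (dose rate)/CL, so holding Css fixed requires dose ∝ CL: 200 × 1.464 = 293 mg.

293 mg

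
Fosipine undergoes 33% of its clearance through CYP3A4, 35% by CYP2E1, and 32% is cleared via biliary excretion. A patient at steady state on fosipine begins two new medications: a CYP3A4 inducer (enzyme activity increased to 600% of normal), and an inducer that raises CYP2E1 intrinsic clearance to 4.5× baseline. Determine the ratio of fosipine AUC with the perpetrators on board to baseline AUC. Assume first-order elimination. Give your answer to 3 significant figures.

0.258

The CYP3A4 pathway (33% of clearance) increases to 6× activity: 0.33 × 6 = 1.98.
The CYP2E1 pathway (35% of clearance) is boosted to 4.5× activity: 0.35 × 4.5 = 1.575.
The remaining 32% of clearance is unaffected.
New clearance relative to baseline: 1.98 + 1.575 + 0.32 = 3.875.
Because AUC varies inversely with clearance, the combined effect is 1 / 3.875 = 0.258.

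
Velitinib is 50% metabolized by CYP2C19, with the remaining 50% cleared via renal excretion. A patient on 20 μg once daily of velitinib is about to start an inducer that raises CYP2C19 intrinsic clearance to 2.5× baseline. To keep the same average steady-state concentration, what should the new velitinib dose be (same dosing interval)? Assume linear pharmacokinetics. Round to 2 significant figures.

35 μg

The CYP2C19 pathway (50% of clearance) is boosted to 2.5× activity: 0.5 × 2.5 = 1.25.
Non-CYP routes (50%) are unchanged.
Relative clearance = 1.25 + 0.5 = 1.75.
Exposure is unchanged when dose changes in proportion to clearance. New dose = 20 μg × 1.75 = 35 μg.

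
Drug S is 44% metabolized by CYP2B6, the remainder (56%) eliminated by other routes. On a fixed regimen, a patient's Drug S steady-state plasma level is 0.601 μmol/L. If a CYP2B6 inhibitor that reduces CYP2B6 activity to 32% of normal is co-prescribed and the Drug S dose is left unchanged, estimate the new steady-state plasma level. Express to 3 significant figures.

0.858 μmol/L

The CYP2B6 pathway (44% of clearance) drops to 0.32× activity: 0.44 × 0.32 = 0.1408.
Non-CYP routes (56%) are unchanged.
Relative clearance = 0.1408 + 0.56 = 0.7008.
Steady-state plasma level ∝ 1/CL, so new value = 0.601 / 0.7008 = 0.858 μmol/L.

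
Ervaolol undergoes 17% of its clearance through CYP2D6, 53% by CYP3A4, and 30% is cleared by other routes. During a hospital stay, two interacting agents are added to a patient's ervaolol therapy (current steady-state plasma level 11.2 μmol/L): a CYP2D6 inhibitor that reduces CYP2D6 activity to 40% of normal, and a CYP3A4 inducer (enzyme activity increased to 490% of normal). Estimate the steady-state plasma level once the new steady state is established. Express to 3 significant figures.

CYP2D6: 0.17 × 0.4 = 0.068
CYP3A4: 0.53 × 4.9 = 2.597
Other: 0.3 (unchanged)
New clearance relative to baseline: 0.068 + 2.597 + 0.3 = 2.965.
New steady-state plasma level = 11.2 / 2.965 = 3.78 μmol/L (concentration scales inversely with clearance).

3.78 μmol/L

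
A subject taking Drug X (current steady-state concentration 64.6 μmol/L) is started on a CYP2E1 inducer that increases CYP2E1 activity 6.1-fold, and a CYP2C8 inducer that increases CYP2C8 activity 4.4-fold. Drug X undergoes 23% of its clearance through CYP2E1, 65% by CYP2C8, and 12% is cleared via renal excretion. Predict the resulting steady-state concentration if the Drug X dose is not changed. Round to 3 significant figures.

14.7 μmol/L

The CYP2E1 pathway (23% of clearance) increases to 6.1× activity: 0.23 × 6.1 = 1.403.
The CYP2C8 pathway (65% of clearance) rises to 4.4× activity: 0.65 × 4.4 = 2.86.
Non-CYP routes (12%) are unchanged.
New clearance relative to baseline: 1.403 + 2.86 + 0.12 = 4.383.
Steady-state concentration ∝ 1/CL: new value = 64.6 / 4.383 = 14.7 μmol/L.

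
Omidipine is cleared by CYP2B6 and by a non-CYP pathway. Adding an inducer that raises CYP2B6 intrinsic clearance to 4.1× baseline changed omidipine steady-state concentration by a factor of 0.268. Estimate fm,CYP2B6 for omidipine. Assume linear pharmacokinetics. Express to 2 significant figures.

0.88

Let fm be the CYP2B6 fraction. New clearance relative to baseline = fm × 4.1 + (1 − fm).
Steady-state concentration ratio = 1 / (new CL fraction), so new CL fraction = 1 / 0.268 = 3.731.
fm × 4.1 + 1 − fm = 3.731  ⇒  fm × (4.1 − 1) = 2.731  ⇒  fm = 0.88.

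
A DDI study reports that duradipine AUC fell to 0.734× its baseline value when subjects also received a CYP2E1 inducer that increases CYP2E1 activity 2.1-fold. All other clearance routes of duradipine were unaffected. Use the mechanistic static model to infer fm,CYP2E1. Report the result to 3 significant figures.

CL'/CL = 1 / 0.734 = 1.362
2.1·fm + (1 − fm) = 1.362
fm = (1.362 − 1) / (2.1 − 1) = 0.329

0.329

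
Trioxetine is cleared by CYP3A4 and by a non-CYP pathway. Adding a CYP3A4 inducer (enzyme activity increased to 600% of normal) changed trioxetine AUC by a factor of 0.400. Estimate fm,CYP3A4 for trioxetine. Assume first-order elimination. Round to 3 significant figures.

Let x = fm,CYP3A4. Because AUC ∝ 1/CL, relative clearance rose to 1/0.400 = 2.5.
Only the CYP3A4 route changed, so 2.5 = x·6 + (1 − x), giving x = 0.300.

0.300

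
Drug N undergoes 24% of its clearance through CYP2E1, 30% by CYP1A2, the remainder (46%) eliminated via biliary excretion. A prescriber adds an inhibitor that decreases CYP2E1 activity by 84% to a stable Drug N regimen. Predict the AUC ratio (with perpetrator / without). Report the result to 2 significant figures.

1.3

The CYP2E1 pathway (24% of clearance) falls to 0.16× activity: 0.24 × 0.16 = 0.0384.
CYP1A2 (30%) and the residual 46% are unaffected.
Relative clearance = 0.0384 + 0.3 + 0.46 = 0.7984.
AUC is inversely proportional to clearance, so the fold-change is 1 / 0.7984 = 1.3.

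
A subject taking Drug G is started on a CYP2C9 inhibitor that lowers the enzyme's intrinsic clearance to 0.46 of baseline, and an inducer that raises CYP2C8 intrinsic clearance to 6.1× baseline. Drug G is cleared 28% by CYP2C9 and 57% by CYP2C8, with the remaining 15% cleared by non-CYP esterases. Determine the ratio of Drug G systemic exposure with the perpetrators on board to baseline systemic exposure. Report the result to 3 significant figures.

CYP2C9: 0.28 × 0.46 = 0.1288
CYP2C8: 0.57 × 6.1 = 3.477
Other: 0.15 (unchanged)
New clearance relative to baseline: 0.1288 + 3.477 + 0.15 = 3.7558.
Net systemic exposure ratio = 1 / 3.7558 = 0.266.

0.266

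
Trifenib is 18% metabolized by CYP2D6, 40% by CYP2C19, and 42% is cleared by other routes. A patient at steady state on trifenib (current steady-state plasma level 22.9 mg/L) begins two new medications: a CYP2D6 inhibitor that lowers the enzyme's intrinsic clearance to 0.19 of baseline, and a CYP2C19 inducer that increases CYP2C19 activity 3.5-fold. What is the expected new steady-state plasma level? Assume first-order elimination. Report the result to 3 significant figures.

12.4 mg/L

The CYP2D6 pathway (18% of clearance) drops to 0.19× activity: 0.18 × 0.19 = 0.0342.
The CYP2C19 pathway (40% of clearance) is boosted to 3.5× activity: 0.4 × 3.5 = 1.4.
Non-CYP routes (42%) are unchanged.
Relative clearance = 0.0342 + 1.4 + 0.42 = 1.8542.
Dividing the baseline by the relative clearance: 22.9 / 1.8542 = 12.4 mg/L.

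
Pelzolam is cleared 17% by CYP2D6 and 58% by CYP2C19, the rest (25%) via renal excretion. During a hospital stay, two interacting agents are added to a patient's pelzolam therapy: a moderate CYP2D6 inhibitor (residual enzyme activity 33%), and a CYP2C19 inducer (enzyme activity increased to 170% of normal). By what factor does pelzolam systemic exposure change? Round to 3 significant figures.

0.774

The CYP2D6 pathway (17% of clearance) drops to 0.33× activity: 0.17 × 0.33 = 0.0561.
The CYP2C19 pathway (58% of clearance) is boosted to 1.7× activity: 0.58 × 1.7 = 0.986.
The remaining 25% of clearance is unaffected.
Relative clearance = 0.0561 + 0.986 + 0.25 = 1.2921.
Because systemic exposure varies inversely with clearance, the combined effect is 1 / 1.2921 = 0.774.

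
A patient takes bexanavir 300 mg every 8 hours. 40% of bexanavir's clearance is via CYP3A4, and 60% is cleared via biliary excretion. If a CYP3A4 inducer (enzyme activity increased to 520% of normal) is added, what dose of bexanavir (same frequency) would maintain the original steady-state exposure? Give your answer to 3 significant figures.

804 mg

CYP3A4: 0.4 × 5.2 = 2.08
Other: 0.6 (unchanged)
CL_new/CL_old = 2.08 + 0.6 = 2.68.
Css,avg = (dose rate)/CL, so holding Css fixed requires dose ∝ CL: 300 × 2.68 = 804 mg.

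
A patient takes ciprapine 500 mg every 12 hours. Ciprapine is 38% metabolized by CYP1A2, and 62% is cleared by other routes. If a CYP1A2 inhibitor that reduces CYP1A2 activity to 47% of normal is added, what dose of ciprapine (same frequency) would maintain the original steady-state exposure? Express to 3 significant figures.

399 mg

CYP1A2: 0.38 × 0.47 = 0.1786
Other: 0.62 (unchanged)
Relative clearance = 0.1786 + 0.62 = 0.7986.
Exposure is unchanged when dose changes in proportion to clearance. New dose = 500 mg × 0.7986 = 399 mg.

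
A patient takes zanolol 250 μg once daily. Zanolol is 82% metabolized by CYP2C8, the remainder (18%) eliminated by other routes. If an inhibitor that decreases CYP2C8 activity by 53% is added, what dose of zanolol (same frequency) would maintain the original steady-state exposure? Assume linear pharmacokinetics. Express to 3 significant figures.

141 μg

CYP2C8: 0.82 × 0.47 = 0.3854
Other: 0.18 (unchanged)
New clearance relative to baseline: 0.3854 + 0.18 = 0.5654.
Exposure is unchanged when dose changes in proportion to clearance. New dose = 250 μg × 0.5654 = 141 μg.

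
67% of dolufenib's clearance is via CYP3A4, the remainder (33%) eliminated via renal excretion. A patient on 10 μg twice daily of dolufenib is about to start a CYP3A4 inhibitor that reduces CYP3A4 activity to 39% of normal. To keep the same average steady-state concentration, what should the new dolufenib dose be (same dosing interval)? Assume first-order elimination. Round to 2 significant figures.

5.9 μg

CYP3A4: 0.67 × 0.39 = 0.2613
Other: 0.33 (unchanged)
Relative clearance = 0.2613 + 0.33 = 0.5913.
Exposure is unchanged when dose changes in proportion to clearance. New dose = 10 μg × 0.5913 = 5.9 μg.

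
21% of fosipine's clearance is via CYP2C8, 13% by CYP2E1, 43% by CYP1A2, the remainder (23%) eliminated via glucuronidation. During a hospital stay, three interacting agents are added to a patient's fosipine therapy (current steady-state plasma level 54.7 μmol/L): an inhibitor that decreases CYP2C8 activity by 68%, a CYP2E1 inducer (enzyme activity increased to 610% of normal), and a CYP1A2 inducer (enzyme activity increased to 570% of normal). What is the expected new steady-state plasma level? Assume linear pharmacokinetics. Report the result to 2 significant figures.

CYP2C8: 0.21 × 0.32 = 0.0672
CYP2E1: 0.13 × 6.1 = 0.793
CYP1A2: 0.43 × 5.7 = 2.451
Other: 0.23 (unchanged)
CL_new/CL_old = 0.0672 + 0.793 + 2.451 + 0.23 = 3.5412.
Steady-state plasma level ∝ 1/CL: new value = 54.7 / 3.5412 = 15 μmol/L.

15 μmol/L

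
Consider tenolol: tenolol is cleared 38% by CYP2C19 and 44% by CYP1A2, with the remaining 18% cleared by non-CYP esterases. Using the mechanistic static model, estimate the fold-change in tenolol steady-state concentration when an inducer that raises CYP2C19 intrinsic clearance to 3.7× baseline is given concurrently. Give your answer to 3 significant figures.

0.494

CYP2C19: 0.38 × 3.7 = 1.406
CYP1A2: 0.44 (unchanged)
Other: 0.18 (unchanged)
Relative clearance = 1.406 + 0.44 + 0.18 = 2.026.
Since steady-state concentration ∝ 1/CL, the ratio is 1 / 2.026 = 0.494.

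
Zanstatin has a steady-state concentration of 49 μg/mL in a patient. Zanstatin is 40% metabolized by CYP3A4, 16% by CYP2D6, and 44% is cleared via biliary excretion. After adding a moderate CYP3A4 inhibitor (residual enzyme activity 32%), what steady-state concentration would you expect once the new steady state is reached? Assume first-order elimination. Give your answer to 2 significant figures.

The CYP3A4 pathway (40% of clearance) is reduced to 0.32× activity: 0.4 × 0.32 = 0.128.
CYP2D6 (16%) and the residual 44% are unaffected.
CL_new/CL_old = 0.128 + 0.16 + 0.44 = 0.728.
With dosing unchanged, steady-state concentration scales as 1/CL: 49 / 0.728 = 67 μg/mL.

67 μg/mL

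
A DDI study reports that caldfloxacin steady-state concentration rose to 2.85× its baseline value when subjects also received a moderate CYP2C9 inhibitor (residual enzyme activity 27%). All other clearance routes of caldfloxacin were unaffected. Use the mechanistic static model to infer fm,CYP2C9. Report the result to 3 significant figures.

0.889

Write x for the fraction cleared via CYP2C9. The observed steady-state concentration change means clearance fell to 1/2.85 = 0.3509 of baseline.
Setting x·0.27 + (1 − x) = 0.3509 and solving: x = (0.3509 − 1)/(0.27 − 1) = 0.889.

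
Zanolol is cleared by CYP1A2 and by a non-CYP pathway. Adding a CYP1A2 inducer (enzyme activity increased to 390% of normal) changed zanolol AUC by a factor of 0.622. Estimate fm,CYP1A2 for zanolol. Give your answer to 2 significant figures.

Let x = fm,CYP1A2. Because AUC ∝ 1/CL, relative clearance rose to 1/0.622 = 1.608.
Only the CYP1A2 route changed, so 1.608 = x·3.9 + (1 − x), giving x = 0.21.

0.21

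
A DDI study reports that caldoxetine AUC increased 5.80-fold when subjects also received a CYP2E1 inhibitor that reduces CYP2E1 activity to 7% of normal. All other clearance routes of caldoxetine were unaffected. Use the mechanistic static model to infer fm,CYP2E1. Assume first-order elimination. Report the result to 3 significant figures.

0.890

Let x = fm,CYP2E1. Because AUC ∝ 1/CL, relative clearance fell to 1/5.80 = 0.1724.
Only the CYP2E1 route changed, so 0.1724 = x·0.07 + (1 − x), giving x = 0.890.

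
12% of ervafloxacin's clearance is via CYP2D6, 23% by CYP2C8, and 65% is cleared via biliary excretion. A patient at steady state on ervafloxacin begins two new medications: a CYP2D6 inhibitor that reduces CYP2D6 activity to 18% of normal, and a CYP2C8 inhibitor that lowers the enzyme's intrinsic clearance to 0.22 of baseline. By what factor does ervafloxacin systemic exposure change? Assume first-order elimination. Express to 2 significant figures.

1.4

The CYP2D6 pathway (12% of clearance) drops to 0.18× activity: 0.12 × 0.18 = 0.0216.
The CYP2C8 pathway (23% of clearance) is reduced to 0.22× activity: 0.23 × 0.22 = 0.0506.
Non-CYP routes (65%) are unchanged.
CL_new/CL_old = 0.0216 + 0.0506 + 0.65 = 0.7222.
Because systemic exposure varies inversely with clearance, the combined effect is 1 / 0.7222 = 1.4.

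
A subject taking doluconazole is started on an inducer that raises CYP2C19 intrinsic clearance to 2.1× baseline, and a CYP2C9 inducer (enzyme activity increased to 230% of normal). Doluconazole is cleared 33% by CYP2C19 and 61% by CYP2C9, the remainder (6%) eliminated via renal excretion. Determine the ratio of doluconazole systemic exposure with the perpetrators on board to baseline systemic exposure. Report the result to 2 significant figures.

0.46

The CYP2C19 pathway (33% of clearance) increases to 2.1× activity: 0.33 × 2.1 = 0.693.
The CYP2C9 pathway (61% of clearance) increases to 2.3× activity: 0.61 × 2.3 = 1.403.
The remaining 6% of clearance is unaffected.
Relative clearance = 0.693 + 1.403 + 0.06 = 2.156.
Net systemic exposure ratio = 1 / 2.156 = 0.46.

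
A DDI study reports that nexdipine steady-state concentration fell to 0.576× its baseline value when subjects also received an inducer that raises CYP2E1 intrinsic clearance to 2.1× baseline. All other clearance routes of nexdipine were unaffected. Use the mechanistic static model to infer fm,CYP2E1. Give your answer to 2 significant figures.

CL'/CL = 1 / 0.576 = 1.736
2.1·fm + (1 − fm) = 1.736
fm = (1.736 − 1) / (2.1 − 1) = 0.67

0.67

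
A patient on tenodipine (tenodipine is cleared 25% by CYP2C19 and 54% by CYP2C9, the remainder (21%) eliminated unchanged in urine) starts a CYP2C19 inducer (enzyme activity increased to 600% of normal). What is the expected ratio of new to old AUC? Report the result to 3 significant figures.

CYP2C19: 0.25 × 6 = 1.5
CYP2C9: 0.54 (unchanged)
Other: 0.21 (unchanged)
CL_new/CL_old = 1.5 + 0.54 + 0.21 = 2.25.
AUC ratio = CL_old/CL_new = 1 / 2.25 = 0.444.

0.444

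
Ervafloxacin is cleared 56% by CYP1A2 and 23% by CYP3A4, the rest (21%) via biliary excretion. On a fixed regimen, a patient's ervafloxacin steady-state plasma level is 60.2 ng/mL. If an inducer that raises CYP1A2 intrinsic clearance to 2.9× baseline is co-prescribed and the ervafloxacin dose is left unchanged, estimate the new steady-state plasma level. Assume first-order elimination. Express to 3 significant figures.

29.2 ng/mL

The CYP1A2 pathway (56% of clearance) is boosted to 2.9× activity: 0.56 × 2.9 = 1.624.
CYP3A4 (23%) and the residual 21% are unaffected.
Relative clearance = 1.624 + 0.23 + 0.21 = 2.064.
With dosing unchanged, steady-state plasma level scales as 1/CL: 60.2 / 2.064 = 29.2 ng/mL.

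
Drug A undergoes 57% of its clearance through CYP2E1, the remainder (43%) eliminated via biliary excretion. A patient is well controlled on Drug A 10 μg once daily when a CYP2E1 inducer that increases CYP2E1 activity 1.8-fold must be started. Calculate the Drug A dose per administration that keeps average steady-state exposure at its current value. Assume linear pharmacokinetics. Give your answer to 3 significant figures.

14.6 μg

The CYP2E1 pathway (57% of clearance) increases to 1.8× activity: 0.57 × 1.8 = 1.026.
The remaining 43% of clearance is unaffected.
Relative clearance = 1.026 + 0.43 = 1.456.
To maintain the same steady-state level, dose must scale with clearance: new dose = 10 × 1.456 = 14.6 μg.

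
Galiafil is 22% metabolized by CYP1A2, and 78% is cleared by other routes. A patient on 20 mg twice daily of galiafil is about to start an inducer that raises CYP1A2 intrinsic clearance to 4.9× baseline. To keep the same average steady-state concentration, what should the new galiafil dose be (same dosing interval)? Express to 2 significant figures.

37 mg

The CYP1A2 pathway (22% of clearance) is boosted to 4.9× activity: 0.22 × 4.9 = 1.078.
Non-CYP routes (78%) are unchanged.
New clearance relative to baseline: 1.078 + 0.78 = 1.858.
Css,avg = (dose rate)/CL, so holding Css fixed requires dose ∝ CL: 20 × 1.858 = 37 mg.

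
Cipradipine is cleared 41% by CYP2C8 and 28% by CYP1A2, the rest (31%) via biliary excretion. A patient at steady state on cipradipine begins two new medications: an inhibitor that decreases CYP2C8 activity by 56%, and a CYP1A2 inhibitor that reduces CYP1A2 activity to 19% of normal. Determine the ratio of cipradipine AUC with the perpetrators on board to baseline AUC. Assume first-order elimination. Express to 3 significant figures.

The CYP2C8 pathway (41% of clearance) drops to 0.44× activity: 0.41 × 0.44 = 0.1804.
The CYP1A2 pathway (28% of clearance) is reduced to 0.19× activity: 0.28 × 0.19 = 0.0532.
Non-CYP routes (31%) are unchanged.
New clearance relative to baseline: 0.1804 + 0.0532 + 0.31 = 0.5436.
Net AUC ratio = 1 / 0.5436 = 1.84.

1.84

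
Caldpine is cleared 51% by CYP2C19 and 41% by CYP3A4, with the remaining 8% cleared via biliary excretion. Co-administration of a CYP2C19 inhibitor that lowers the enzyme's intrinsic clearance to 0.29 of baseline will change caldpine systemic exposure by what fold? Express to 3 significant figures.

1.57

CYP2C19: 0.51 × 0.29 = 0.1479
CYP3A4: 0.41 (unchanged)
Other: 0.08 (unchanged)
CL_new/CL_old = 0.1479 + 0.41 + 0.08 = 0.6379.
Since systemic exposure ∝ 1/CL, the ratio is 1 / 0.6379 = 1.57.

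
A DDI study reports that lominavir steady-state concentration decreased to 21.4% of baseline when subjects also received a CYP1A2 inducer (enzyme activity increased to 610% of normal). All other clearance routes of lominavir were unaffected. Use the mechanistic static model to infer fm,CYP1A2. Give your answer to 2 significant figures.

Write x for the fraction cleared via CYP1A2. The observed steady-state concentration change means clearance rose to 1/0.214 = 4.673 of baseline.
Only the CYP1A2 route changed, so 4.673 = x·6.1 + (1 − x), giving x = 0.72.

0.72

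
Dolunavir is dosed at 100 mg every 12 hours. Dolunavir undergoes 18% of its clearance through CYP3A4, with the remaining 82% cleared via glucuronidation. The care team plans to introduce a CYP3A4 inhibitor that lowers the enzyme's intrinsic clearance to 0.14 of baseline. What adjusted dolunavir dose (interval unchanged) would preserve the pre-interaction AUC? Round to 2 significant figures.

85 mg

The CYP3A4 pathway (18% of clearance) drops to 0.14× activity: 0.18 × 0.14 = 0.0252.
Non-CYP routes (82%) are unchanged.
New clearance relative to baseline: 0.0252 + 0.82 = 0.8452.
Css,avg = (dose rate)/CL, so holding Css fixed requires dose ∝ CL: 100 × 0.8452 = 85 mg.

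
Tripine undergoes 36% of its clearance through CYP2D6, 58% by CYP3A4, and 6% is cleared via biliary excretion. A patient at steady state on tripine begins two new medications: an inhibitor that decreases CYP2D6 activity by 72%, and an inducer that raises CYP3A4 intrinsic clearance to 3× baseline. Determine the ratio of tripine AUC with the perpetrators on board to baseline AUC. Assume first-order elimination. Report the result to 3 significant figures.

The CYP2D6 pathway (36% of clearance) is reduced to 0.28× activity: 0.36 × 0.28 = 0.1008.
The CYP3A4 pathway (58% of clearance) rises to 3× activity: 0.58 × 3 = 1.74.
The remaining 6% of clearance is unaffected.
New clearance relative to baseline: 0.1008 + 1.74 + 0.06 = 1.9008.
AUC ∝ 1/CL: fold-change = 1 / 1.9008 = 0.526.

0.526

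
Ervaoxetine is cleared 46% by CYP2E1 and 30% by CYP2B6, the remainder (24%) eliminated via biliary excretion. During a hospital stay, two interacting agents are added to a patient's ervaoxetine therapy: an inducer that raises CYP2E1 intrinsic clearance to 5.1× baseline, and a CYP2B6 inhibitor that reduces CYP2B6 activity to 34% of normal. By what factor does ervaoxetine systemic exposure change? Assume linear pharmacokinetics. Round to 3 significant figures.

The CYP2E1 pathway (46% of clearance) is boosted to 5.1× activity: 0.46 × 5.1 = 2.346.
The CYP2B6 pathway (30% of clearance) is reduced to 0.34× activity: 0.3 × 0.34 = 0.102.
The remaining 24% of clearance is unaffected.
New clearance relative to baseline: 2.346 + 0.102 + 0.24 = 2.688.
Systemic exposure ∝ 1/CL: fold-change = 1 / 2.688 = 0.372.

0.372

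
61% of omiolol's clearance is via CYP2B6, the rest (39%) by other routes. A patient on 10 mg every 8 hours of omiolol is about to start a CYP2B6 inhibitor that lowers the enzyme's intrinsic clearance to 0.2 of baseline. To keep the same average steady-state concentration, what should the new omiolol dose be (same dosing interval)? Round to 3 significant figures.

CYP2B6: 0.61 × 0.2 = 0.122
Other: 0.39 (unchanged)
Relative clearance = 0.122 + 0.39 = 0.512.
Css,avg = (dose rate)/CL, so holding Css fixed requires dose ∝ CL: 10 × 0.512 = 5.12 mg.

5.12 mg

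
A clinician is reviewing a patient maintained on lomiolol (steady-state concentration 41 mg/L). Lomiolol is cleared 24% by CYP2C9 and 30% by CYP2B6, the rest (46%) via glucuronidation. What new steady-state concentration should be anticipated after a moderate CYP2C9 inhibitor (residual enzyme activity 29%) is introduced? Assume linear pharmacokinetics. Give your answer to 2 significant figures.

CYP2C9: 0.24 × 0.29 = 0.0696
CYP2B6: 0.3 (unchanged)
Other: 0.46 (unchanged)
Relative clearance = 0.0696 + 0.3 + 0.46 = 0.8296.
With dosing unchanged, steady-state concentration scales as 1/CL: 41 / 0.8296 = 49 mg/L.

49 mg/L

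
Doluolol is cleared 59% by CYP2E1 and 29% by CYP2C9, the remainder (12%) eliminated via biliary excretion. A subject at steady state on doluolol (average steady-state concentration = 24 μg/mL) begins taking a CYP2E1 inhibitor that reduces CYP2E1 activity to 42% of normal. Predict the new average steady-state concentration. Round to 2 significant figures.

36 μg/mL

The CYP2E1 pathway (59% of clearance) drops to 0.42× activity: 0.59 × 0.42 = 0.2478.
CYP2C9 (29%) and the residual 12% are unaffected.
New clearance relative to baseline: 0.2478 + 0.29 + 0.12 = 0.6578.
With dosing unchanged, average steady-state concentration scales as 1/CL: 24 / 0.6578 = 36 μg/mL.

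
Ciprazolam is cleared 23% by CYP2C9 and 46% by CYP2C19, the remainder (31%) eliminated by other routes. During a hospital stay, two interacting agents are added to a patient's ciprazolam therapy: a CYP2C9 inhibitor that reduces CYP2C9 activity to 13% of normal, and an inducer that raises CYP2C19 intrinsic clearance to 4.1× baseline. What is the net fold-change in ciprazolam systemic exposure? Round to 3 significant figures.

The CYP2C9 pathway (23% of clearance) falls to 0.13× activity: 0.23 × 0.13 = 0.0299.
The CYP2C19 pathway (46% of clearance) increases to 4.1× activity: 0.46 × 4.1 = 1.886.
The remaining 31% of clearance is unaffected.
CL_new/CL_old = 0.0299 + 1.886 + 0.31 = 2.2259.
Systemic exposure ∝ 1/CL: fold-change = 1 / 2.2259 = 0.449.

0.449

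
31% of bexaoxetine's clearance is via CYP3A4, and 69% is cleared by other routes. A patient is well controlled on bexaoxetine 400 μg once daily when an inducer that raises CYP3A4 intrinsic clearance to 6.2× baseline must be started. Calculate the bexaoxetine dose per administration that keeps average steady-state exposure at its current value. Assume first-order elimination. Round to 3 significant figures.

The CYP3A4 pathway (31% of clearance) rises to 6.2× activity: 0.31 × 6.2 = 1.922.
The remaining 69% of clearance is unaffected.
Relative clearance = 1.922 + 0.69 = 2.612.
Css,avg = (dose rate)/CL, so holding Css fixed requires dose ∝ CL: 400 × 2.612 = 1.04 × 10³ μg.

1.04 × 10³ μg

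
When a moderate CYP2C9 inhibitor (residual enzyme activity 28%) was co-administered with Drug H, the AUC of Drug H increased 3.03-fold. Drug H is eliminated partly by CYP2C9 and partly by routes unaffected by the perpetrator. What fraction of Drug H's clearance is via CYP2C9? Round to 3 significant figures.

0.931

Let x = fm,CYP2C9. Because AUC ∝ 1/CL, relative clearance fell to 1/3.03 = 0.33.
Setting x·0.28 + (1 − x) = 0.33 and solving: x = (0.33 − 1)/(0.28 − 1) = 0.931.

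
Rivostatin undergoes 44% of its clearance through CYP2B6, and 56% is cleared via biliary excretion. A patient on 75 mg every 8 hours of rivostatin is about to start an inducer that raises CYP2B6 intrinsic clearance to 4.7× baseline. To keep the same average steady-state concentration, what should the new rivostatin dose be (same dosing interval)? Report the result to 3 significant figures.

197 mg

The CYP2B6 pathway (44% of clearance) rises to 4.7× activity: 0.44 × 4.7 = 2.068.
Non-CYP routes (56%) are unchanged.
CL_new/CL_old = 2.068 + 0.56 = 2.628.
Exposure is unchanged when dose changes in proportion to clearance. New dose = 75 mg × 2.628 = 197 mg.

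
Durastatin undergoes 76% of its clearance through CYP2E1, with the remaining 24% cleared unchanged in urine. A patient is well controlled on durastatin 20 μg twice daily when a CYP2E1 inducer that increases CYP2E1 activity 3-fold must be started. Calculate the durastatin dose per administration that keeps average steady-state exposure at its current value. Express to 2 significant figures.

The CYP2E1 pathway (76% of clearance) is boosted to 3× activity: 0.76 × 3 = 2.28.
Non-CYP routes (24%) are unchanged.
Relative clearance = 2.28 + 0.24 = 2.52.
To maintain the same steady-state level, dose must scale with clearance: new dose = 20 × 2.52 = 50 μg.

50 μg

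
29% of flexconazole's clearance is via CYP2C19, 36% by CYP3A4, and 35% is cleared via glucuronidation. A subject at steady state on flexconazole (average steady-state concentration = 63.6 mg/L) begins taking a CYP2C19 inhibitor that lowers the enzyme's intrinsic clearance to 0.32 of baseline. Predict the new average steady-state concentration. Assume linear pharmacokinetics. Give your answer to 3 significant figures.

The CYP2C19 pathway (29% of clearance) falls to 0.32× activity: 0.29 × 0.32 = 0.0928.
CYP3A4 (36%) and the residual 35% are unaffected.
CL_new/CL_old = 0.0928 + 0.36 + 0.35 = 0.8028.
New average steady-state concentration = baseline ÷ relative clearance = 63.6 / 0.8028 = 79.2 mg/L.

79.2 mg/L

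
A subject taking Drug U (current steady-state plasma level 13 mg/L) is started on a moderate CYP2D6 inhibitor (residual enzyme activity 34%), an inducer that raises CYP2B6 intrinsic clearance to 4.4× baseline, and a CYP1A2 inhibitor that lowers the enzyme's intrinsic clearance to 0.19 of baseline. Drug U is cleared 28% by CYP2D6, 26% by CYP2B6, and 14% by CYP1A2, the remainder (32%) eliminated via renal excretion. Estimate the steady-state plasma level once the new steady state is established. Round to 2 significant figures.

The CYP2D6 pathway (28% of clearance) is reduced to 0.34× activity: 0.28 × 0.34 = 0.0952.
The CYP2B6 pathway (26% of clearance) increases to 4.4× activity: 0.26 × 4.4 = 1.144.
The CYP1A2 pathway (14% of clearance) is reduced to 0.19× activity: 0.14 × 0.19 = 0.0266.
The remaining 32% of clearance is unaffected.
Relative clearance = 0.0952 + 1.144 + 0.0266 + 0.32 = 1.5858.
Steady-state plasma level ∝ 1/CL: new value = 13 / 1.5858 = 8.2 mg/L.

8.2 mg/L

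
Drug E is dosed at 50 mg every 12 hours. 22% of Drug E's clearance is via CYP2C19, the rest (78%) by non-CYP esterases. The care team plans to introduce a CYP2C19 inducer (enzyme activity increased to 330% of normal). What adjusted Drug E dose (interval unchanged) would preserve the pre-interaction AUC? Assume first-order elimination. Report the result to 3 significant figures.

The CYP2C19 pathway (22% of clearance) is boosted to 3.3× activity: 0.22 × 3.3 = 0.726.
Non-CYP routes (78%) are unchanged.
CL_new/CL_old = 0.726 + 0.78 = 1.506.
Exposure is unchanged when dose changes in proportion to clearance. New dose = 50 mg × 1.506 = 75.3 mg.

75.3 mg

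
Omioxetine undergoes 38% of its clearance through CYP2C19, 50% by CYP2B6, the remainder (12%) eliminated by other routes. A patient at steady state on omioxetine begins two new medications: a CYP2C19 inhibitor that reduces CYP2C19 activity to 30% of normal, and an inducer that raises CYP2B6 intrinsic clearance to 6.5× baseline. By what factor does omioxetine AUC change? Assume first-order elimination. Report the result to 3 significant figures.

CYP2C19: 0.38 × 0.3 = 0.114
CYP2B6: 0.5 × 6.5 = 3.25
Other: 0.12 (unchanged)
New clearance relative to baseline: 0.114 + 3.25 + 0.12 = 3.484.
Net AUC ratio = 1 / 3.484 = 0.287.

0.287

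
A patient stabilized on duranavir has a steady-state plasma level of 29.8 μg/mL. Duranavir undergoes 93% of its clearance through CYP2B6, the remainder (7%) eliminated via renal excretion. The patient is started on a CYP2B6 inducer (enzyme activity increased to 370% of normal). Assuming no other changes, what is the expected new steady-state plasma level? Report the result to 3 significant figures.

CYP2B6: 0.93 × 3.7 = 3.441
Other: 0.07 (unchanged)
CL_new/CL_old = 3.441 + 0.07 = 3.511.
Steady-state plasma level ∝ 1/CL, so new value = 29.8 / 3.511 = 8.49 μg/mL.

8.49 μg/mL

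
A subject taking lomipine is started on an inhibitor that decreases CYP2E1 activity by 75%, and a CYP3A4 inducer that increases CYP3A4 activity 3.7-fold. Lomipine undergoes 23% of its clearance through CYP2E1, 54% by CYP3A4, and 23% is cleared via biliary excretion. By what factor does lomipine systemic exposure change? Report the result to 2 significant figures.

0.44

CYP2E1: 0.23 × 0.25 = 0.0575
CYP3A4: 0.54 × 3.7 = 1.998
Other: 0.23 (unchanged)
Relative clearance = 0.0575 + 1.998 + 0.23 = 2.2855.
Because systemic exposure varies inversely with clearance, the combined effect is 1 / 2.2855 = 0.44.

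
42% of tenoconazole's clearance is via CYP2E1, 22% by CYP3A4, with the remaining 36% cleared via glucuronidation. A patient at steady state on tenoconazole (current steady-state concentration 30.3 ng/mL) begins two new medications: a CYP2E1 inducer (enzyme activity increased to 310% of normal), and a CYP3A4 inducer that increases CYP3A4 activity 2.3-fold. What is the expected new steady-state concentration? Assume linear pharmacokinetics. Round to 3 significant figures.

The CYP2E1 pathway (42% of clearance) rises to 3.1× activity: 0.42 × 3.1 = 1.302.
The CYP3A4 pathway (22% of clearance) rises to 2.3× activity: 0.22 × 2.3 = 0.506.
The remaining 36% of clearance is unaffected.
Relative clearance = 1.302 + 0.506 + 0.36 = 2.168.
Steady-state concentration ∝ 1/CL: new value = 30.3 / 2.168 = 14.0 ng/mL.

14.0 ng/mL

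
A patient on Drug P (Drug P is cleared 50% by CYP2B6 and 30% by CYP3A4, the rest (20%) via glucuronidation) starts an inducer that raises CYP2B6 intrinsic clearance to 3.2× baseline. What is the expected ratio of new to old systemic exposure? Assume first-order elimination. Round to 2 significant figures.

0.48

The CYP2B6 pathway (50% of clearance) rises to 3.2× activity: 0.5 × 3.2 = 1.6.
CYP3A4 (30%) and the residual 20% are unaffected.
Relative clearance = 1.6 + 0.3 + 0.2 = 2.1.
Systemic exposure ratio = CL_old/CL_new = 1 / 2.1 = 0.48.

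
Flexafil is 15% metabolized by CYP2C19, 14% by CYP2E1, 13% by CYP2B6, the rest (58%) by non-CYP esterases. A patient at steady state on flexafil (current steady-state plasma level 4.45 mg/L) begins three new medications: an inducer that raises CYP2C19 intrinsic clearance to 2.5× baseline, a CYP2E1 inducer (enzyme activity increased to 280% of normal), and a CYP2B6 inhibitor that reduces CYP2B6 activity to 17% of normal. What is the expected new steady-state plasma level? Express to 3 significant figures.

3.25 mg/L

The CYP2C19 pathway (15% of clearance) rises to 2.5× activity: 0.15 × 2.5 = 0.375.
The CYP2E1 pathway (14% of clearance) increases to 2.8× activity: 0.14 × 2.8 = 0.392.
The CYP2B6 pathway (13% of clearance) drops to 0.17× activity: 0.13 × 0.17 = 0.0221.
The remaining 58% of clearance is unaffected.
Relative clearance = 0.375 + 0.392 + 0.0221 + 0.58 = 1.3691.
Steady-state plasma level ∝ 1/CL: new value = 4.45 / 1.3691 = 3.25 mg/L.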